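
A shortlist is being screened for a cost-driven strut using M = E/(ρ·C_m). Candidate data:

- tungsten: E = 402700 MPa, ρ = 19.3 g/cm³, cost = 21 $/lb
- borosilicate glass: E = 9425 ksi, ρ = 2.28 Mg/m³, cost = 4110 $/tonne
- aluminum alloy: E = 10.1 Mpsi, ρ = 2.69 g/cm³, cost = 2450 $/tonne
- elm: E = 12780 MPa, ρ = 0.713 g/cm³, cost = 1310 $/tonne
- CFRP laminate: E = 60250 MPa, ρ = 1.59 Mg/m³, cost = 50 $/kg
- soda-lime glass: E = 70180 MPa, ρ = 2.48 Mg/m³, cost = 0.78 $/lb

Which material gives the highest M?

soda-lime glass

Putting every candidate on a common basis:
  tungsten: E = 402.7 GPa, ρ = 19300 kg/m³, cost = 46.30 $/kg
  borosilicate glass: E = 64.98 GPa, ρ = 2280 kg/m³, cost = 4.110 $/kg
  aluminum alloy: E = 69.64 GPa, ρ = 2690 kg/m³, cost = 2.450 $/kg
  elm: E = 12.78 GPa, ρ = 713.0 kg/m³, cost = 1.310 $/kg
  CFRP laminate: E = 60.25 GPa, ρ = 1590 kg/m³, cost = 50.00 $/kg
  soda-lime glass: E = 70.18 GPa, ρ = 2480 kg/m³, cost = 1.720 $/kg
  soda-lime glass: M = 16.5 MN·m per $
  elm: M = 13.7 MN·m per $
  aluminum alloy: M = 10.6 MN·m per $
  borosilicate glass: M = 6.93 MN·m per $
  CFRP laminate: M = 0.758 MN·m per $
  tungsten: M = 0.451 MN·m per $
Soda-lime glass ranks first.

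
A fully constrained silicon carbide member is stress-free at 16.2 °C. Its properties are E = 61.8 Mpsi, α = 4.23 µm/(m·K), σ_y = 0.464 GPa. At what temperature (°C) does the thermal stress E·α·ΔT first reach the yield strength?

274 °C

E = 61.8 Mpsi = 426.1 GPa.
σ_y = 0.464 GPa = 464.0 MPa.
E·α·ΔT = 464.0 MPa ⇒ ΔT = 464.0 / (426.1×10³ × 4.23×10⁻⁶) = 257.4 K.
T = 16.2 + 257.4 = 273.6 °C.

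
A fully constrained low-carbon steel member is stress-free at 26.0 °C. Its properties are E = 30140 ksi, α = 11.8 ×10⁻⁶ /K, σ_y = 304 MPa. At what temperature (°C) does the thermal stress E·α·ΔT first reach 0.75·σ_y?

119 °C

E = 30140 ksi = 207.8 GPa.
E·α·ΔT = 228.0 MPa ⇒ ΔT = 228.0 / (207.8×10³ × 11.8×10⁻⁶) = 92.98 K.
T = 26.0 + 92.98 = 119.0 °C.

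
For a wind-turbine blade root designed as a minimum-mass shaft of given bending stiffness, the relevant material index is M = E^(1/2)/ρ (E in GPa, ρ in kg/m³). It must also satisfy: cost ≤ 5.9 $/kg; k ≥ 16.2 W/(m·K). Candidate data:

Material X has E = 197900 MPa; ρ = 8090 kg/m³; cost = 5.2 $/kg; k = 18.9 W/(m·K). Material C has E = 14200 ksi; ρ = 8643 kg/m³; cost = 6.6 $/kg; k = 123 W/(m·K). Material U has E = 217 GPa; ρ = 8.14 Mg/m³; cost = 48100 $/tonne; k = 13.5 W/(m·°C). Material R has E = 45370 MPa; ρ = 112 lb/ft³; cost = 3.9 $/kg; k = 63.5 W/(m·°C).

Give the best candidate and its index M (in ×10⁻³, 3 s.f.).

material R, M = 3.75×10⁻³

Screen on constraints: cost ≤ 5.9 $/kg; k ≥ 16.2 W/(m·K). Survivors: material X, material R.
Convert each candidate to consistent units, then evaluate M:
  material X: E = 197.9 GPa, ρ = 8090 kg/m³
  material R: E = 45.37 GPa, ρ = 1794 kg/m³
  material R: M = 3.75×10⁻³
  material X: M = 1.74×10⁻³
Material R has the largest M.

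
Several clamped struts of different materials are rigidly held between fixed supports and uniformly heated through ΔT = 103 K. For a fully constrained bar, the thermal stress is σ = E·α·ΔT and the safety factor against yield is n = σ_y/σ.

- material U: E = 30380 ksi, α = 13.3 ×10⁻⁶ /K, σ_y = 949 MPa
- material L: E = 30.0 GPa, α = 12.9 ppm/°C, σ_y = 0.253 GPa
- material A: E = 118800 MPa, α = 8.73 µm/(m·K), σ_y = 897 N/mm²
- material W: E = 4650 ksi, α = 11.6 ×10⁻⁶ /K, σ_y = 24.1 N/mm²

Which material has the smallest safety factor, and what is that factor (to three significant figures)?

material W, n = 0.629

In consistent units (E in GPa, α in ×10⁻⁶/K, σ_y in MPa):
  material U: E = 209.5, α = 13.3, σ_y = 949.0 → σ = 287 MPa, n = 3.31
  material L: E = 30.00, α = 12.9, σ_y = 253.0 → σ = 39.9 MPa, n = 6.35
  material A: E = 118.8, α = 8.73, σ_y = 897.0 → σ = 107 MPa, n = 8.40
  material W: E = 32.06, α = 11.6, σ_y = 24.10 → σ = 38.3 MPa, n = 0.629
The minimum is material W at n = 0.629.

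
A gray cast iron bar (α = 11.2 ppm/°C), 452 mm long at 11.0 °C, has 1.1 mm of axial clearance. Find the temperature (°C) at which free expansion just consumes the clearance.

228 °C

α·L₀·ΔT = 1.1 mm ⇒ ΔT = 1.1 / (11.2×10⁻⁶ × 452.0) = 217.3 K.
T = 11.0 + 217.3 = 228.3 °C.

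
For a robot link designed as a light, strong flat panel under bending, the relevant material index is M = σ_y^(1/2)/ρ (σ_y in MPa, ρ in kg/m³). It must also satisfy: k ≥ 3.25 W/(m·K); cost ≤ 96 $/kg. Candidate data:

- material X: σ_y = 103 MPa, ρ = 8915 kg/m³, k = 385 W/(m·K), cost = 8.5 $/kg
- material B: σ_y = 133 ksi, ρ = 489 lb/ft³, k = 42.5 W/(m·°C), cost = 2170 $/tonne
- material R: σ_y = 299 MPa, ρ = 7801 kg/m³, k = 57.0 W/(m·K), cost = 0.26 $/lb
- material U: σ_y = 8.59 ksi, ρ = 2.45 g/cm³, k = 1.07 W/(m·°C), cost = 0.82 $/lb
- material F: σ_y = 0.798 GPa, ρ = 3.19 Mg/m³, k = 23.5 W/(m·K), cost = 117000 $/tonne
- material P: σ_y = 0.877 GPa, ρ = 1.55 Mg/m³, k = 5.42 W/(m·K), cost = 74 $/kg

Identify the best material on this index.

material P

Screen on constraints: k ≥ 3.25 W/(m·K); cost ≤ 96 $/kg. Survivors: material X, material B, material R, material P.
In SI units:
  material X: σ_y = 103.0 MPa, ρ = 8915 kg/m³
  material B: σ_y = 917.0 MPa, ρ = 7833 kg/m³
  material R: σ_y = 299.0 MPa, ρ = 7801 kg/m³
  material P: σ_y = 877.0 MPa, ρ = 1550 kg/m³
  material P: M = 19.1×10⁻³
  material B: M = 3.87×10⁻³
  material R: M = 2.22×10⁻³
  material X: M = 1.14×10⁻³
Material P ranks first.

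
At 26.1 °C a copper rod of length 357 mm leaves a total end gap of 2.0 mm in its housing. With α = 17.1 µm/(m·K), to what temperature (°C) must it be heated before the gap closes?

α·L₀·ΔT = 2.0 mm ⇒ ΔT = 2.0 / (17.1×10⁻⁶ × 357.0) = 327.6 K.
T = 26.1 + 327.6 = 353.7 °C.

354 °C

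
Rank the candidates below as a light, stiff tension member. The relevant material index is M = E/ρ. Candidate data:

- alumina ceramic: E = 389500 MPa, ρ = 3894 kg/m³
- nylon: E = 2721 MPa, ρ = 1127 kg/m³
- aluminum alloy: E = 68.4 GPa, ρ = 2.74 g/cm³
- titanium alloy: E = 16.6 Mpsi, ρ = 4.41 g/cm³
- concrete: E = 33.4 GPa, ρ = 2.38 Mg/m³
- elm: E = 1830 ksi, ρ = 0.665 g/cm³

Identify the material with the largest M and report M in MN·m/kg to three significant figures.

After converting to SI:
  alumina ceramic: E = 389.5 GPa, ρ = 3894 kg/m³
  nylon: E = 2.721 GPa, ρ = 1127 kg/m³
  aluminum alloy: E = 68.40 GPa, ρ = 2740 kg/m³
  titanium alloy: E = 114.5 GPa, ρ = 4410 kg/m³
  concrete: E = 33.40 GPa, ρ = 2380 kg/m³
  elm: E = 12.62 GPa, ρ = 665.0 kg/m³
  alumina ceramic: M = 100 MN·m/kg
  titanium alloy: M = 26.0 MN·m/kg
  aluminum alloy: M = 25.0 MN·m/kg
  elm: M = 19.0 MN·m/kg
  concrete: M = 14.0 MN·m/kg
  nylon: M = 2.41 MN·m/kg
Alumina ceramic ranks first.

alumina ceramic, M = 100 MN·m/kg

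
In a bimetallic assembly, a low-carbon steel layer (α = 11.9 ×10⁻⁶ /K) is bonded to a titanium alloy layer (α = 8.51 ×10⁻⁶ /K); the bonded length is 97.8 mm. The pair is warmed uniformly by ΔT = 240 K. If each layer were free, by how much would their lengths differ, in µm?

79.6 µm

Δα = |11.9 − 8.51|×10⁻⁶/K = 3.39×10⁻⁶/K.
ΔL_mismatch = Δα·L·ΔT = 3.39×10⁻⁶ × 97.8 mm × 240.0 K = 79.6 µm.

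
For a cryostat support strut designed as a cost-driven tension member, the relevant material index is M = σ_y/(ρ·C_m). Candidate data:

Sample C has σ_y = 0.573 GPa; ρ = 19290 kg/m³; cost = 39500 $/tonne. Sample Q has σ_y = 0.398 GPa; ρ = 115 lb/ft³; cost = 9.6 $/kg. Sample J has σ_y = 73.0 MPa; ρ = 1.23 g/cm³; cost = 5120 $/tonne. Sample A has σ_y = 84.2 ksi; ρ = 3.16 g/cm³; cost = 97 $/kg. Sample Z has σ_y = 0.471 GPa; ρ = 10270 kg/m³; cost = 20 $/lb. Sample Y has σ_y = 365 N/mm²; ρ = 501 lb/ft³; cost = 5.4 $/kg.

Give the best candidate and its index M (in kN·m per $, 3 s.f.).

Normalizing units and computing the index:
  sample C: σ_y = 573.0 MPa, ρ = 19290 kg/m³, cost = 39.50 $/kg
  sample Q: σ_y = 398.0 MPa, ρ = 1842 kg/m³, cost = 9.600 $/kg
  sample J: σ_y = 73.00 MPa, ρ = 1230 kg/m³, cost = 5.120 $/kg
  sample A: σ_y = 580.5 MPa, ρ = 3160 kg/m³, cost = 97.00 $/kg
  sample Z: σ_y = 471.0 MPa, ρ = 10270 kg/m³, cost = 44.09 $/kg
  sample Y: σ_y = 365.0 MPa, ρ = 8025 kg/m³, cost = 5.400 $/kg
  sample Q: M = 22.5 kN·m per $
  sample J: M = 11.6 kN·m per $
  sample Y: M = 8.42 kN·m per $
  sample A: M = 1.89 kN·m per $
  sample Z: M = 1.04 kN·m per $
  sample C: M = 0.752 kN·m per $
Highest index: sample Q.

sample Q, M = 22.5 kN·m per $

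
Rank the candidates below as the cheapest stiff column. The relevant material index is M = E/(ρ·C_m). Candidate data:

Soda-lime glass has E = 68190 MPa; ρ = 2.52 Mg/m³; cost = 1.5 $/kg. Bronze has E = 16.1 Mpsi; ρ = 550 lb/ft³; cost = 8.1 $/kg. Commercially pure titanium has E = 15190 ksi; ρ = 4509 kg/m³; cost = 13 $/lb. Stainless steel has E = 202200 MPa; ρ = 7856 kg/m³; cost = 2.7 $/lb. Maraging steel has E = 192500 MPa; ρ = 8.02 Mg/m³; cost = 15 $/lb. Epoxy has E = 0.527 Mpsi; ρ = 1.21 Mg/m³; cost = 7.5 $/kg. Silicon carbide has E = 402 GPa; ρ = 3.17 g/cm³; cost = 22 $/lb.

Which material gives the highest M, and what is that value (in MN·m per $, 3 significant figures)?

Convert each candidate to consistent units, then evaluate M:
  soda-lime glass: E = 68.19 GPa, ρ = 2520 kg/m³, cost = 1.500 $/kg
  bronze: E = 111.0 GPa, ρ = 8810 kg/m³, cost = 8.100 $/kg
  commercially pure titanium: E = 104.7 GPa, ρ = 4509 kg/m³, cost = 28.66 $/kg
  stainless steel: E = 202.2 GPa, ρ = 7856 kg/m³, cost = 5.952 $/kg
  maraging steel: E = 192.5 GPa, ρ = 8020 kg/m³, cost = 33.07 $/kg
  epoxy: E = 3.634 GPa, ρ = 1210 kg/m³, cost = 7.500 $/kg
  silicon carbide: E = 402.0 GPa, ρ = 3170 kg/m³, cost = 48.50 $/kg
  soda-lime glass: M = 18.0 MN·m per $
  stainless steel: M = 4.32 MN·m per $
  silicon carbide: M = 2.61 MN·m per $
  bronze: M = 1.56 MN·m per $
  commercially pure titanium: M = 0.810 MN·m per $
  maraging steel: M = 0.726 MN·m per $
  epoxy: M = 0.400 MN·m per $
Soda-lime glass ranks first.

soda-lime glass, M = 18.0 MN·m per $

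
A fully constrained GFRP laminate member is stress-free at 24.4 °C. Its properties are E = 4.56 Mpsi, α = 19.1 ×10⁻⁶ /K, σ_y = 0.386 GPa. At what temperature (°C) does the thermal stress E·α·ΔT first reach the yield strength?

667 °C

E = 4.56 Mpsi = 31.44 GPa.
σ_y = 0.386 GPa = 386.0 MPa.
E·α·ΔT = 386.0 MPa ⇒ ΔT = 386.0 / (31.44×10³ × 19.1×10⁻⁶) = 642.8 K.
T = 24.4 + 642.8 = 667.2 °C.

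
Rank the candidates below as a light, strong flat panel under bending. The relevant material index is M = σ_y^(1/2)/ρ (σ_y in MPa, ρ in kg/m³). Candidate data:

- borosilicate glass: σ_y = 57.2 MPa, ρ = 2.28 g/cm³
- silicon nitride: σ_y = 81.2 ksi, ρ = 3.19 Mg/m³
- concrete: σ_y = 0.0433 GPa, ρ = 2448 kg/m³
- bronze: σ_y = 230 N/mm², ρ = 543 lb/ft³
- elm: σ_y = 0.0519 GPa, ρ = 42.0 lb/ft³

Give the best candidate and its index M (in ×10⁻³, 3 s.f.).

elm, M = 10.7×10⁻³

After converting to SI:
  borosilicate glass: σ_y = 57.20 MPa, ρ = 2280 kg/m³
  silicon nitride: σ_y = 559.9 MPa, ρ = 3190 kg/m³
  concrete: σ_y = 43.30 MPa, ρ = 2448 kg/m³
  bronze: σ_y = 230.0 MPa, ρ = 8698 kg/m³
  elm: σ_y = 51.90 MPa, ρ = 672.8 kg/m³
  elm: M = 10.7×10⁻³
  silicon nitride: M = 7.42×10⁻³
  borosilicate glass: M = 3.32×10⁻³
  concrete: M = 2.69×10⁻³
  bronze: M = 1.74×10⁻³
Elm has the largest M.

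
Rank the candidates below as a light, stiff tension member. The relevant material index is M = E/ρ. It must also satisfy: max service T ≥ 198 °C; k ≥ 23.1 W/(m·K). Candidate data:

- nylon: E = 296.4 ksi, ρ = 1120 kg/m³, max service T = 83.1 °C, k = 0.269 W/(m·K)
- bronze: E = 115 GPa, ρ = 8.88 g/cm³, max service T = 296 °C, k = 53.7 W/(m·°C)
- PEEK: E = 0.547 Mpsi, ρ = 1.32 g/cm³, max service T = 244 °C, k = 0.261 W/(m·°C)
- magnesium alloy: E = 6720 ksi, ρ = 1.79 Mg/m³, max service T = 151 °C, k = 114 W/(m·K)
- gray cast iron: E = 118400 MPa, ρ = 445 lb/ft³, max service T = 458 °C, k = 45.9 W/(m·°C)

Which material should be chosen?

gray cast iron

Screen on constraints: max service T ≥ 198 °C; k ≥ 23.1 W/(m·K). Survivors: bronze, gray cast iron.
Convert each candidate to consistent units, then evaluate M:
  bronze: E = 115.0 GPa, ρ = 8880 kg/m³
  gray cast iron: E = 118.4 GPa, ρ = 7128 kg/m³
  gray cast iron: M = 16.6 MN·m/kg
  bronze: M = 13.0 MN·m/kg
The maximum is for gray cast iron.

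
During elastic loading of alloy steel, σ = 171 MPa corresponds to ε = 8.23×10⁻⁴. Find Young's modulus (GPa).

208 GPa

E = σ/ε = 171 MPa / 8.23×10⁻⁴ = 207800 MPa = 208 GPa.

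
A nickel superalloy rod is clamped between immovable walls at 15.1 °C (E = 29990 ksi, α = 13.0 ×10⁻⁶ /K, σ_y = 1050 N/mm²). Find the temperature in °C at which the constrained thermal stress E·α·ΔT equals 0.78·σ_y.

320 °C

E = 29990 ksi = 206.8 GPa.
σ_y = 1050 N/mm² = 1050 MPa.
E·α·ΔT = 819.0 MPa ⇒ ΔT = 819.0 / (206.8×10³ × 13.0×10⁻⁶) = 304.7 K.
T = 15.1 + 304.7 = 319.8 °C.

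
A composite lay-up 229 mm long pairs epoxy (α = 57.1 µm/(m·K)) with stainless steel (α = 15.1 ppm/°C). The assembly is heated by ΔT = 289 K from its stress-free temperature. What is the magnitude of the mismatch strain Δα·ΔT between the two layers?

0.0121

Δα = |57.1 − 15.1|×10⁻⁶/K = 42.0×10⁻⁶/K.
Mismatch strain = Δα·ΔT = 42.0×10⁻⁶ × 289.0 = 0.0121.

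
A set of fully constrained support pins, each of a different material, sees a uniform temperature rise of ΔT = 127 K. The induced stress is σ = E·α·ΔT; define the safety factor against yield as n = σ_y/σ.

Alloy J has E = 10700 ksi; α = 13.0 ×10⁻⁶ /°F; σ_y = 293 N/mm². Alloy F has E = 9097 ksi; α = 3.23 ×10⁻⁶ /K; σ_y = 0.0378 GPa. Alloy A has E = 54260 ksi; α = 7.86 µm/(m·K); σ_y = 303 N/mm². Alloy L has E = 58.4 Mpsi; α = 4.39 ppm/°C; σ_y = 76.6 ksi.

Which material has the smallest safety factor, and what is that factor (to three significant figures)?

Converting E to GPa, α to ×10⁻⁶/K, σ_y to MPa, then σ and n for each:
  alloy J: E = 73.77, α = 23.4, σ_y = 293.0 → σ = 219 MPa, n = 1.34
  alloy F: E = 62.72, α = 3.23, σ_y = 37.80 → σ = 25.7 MPa, n = 1.47
  alloy A: E = 374.1, α = 7.86, σ_y = 303.0 → σ = 373 MPa, n = 0.811
  alloy L: E = 402.7, α = 4.39, σ_y = 528.1 → σ = 224 MPa, n = 2.35
The minimum is alloy A at n = 0.811.

alloy A, n = 0.811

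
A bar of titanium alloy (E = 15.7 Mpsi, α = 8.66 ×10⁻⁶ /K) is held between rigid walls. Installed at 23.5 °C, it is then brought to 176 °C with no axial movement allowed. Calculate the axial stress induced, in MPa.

E = 15.7 Mpsi = 108.2 GPa.
ΔT = 152.5 K. Constrained thermal stress σ = E·α·ΔT = 108.2×10³ MPa × 8.66×10⁻⁶ × 152.5 = 143 MPa (compressive).

143 MPa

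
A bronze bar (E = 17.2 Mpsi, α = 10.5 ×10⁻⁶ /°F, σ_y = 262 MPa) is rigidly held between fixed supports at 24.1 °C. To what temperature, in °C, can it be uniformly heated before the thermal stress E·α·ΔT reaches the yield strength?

141 °C

E = 17.2 Mpsi = 118.6 GPa.
α = 10.5×10⁻⁶/°F × 9/5 = 18.9×10⁻⁶/K.
E·α·ΔT = 262.0 MPa ⇒ ΔT = 262.0 / (118.6×10³ × 18.9×10⁻⁶) = 116.9 K.
T = 24.1 + 116.9 = 141.0 °C.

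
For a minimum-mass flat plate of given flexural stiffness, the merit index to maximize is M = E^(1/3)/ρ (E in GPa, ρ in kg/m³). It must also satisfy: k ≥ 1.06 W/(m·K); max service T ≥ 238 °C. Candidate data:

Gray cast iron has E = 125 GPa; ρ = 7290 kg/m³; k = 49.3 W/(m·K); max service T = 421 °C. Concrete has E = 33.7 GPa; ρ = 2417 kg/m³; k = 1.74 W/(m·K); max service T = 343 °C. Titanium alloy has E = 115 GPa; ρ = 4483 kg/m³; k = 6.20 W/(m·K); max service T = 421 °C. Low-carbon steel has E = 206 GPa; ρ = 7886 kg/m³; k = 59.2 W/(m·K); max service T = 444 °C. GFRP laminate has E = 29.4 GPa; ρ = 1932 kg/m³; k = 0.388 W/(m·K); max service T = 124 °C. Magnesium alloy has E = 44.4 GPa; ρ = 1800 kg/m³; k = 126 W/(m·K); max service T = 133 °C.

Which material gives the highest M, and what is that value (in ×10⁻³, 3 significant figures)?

Screen on constraints: k ≥ 1.06 W/(m·K); max service T ≥ 238 °C. Survivors: gray cast iron, concrete, titanium alloy, low-carbon steel.
Evaluate M for each candidate:
  concrete: M = 1.34×10⁻³
  titanium alloy: M = 1.08×10⁻³
  low-carbon steel: M = 0.749×10⁻³
  gray cast iron: M = 0.686×10⁻³
Highest index: concrete.

concrete, M = 1.34×10⁻³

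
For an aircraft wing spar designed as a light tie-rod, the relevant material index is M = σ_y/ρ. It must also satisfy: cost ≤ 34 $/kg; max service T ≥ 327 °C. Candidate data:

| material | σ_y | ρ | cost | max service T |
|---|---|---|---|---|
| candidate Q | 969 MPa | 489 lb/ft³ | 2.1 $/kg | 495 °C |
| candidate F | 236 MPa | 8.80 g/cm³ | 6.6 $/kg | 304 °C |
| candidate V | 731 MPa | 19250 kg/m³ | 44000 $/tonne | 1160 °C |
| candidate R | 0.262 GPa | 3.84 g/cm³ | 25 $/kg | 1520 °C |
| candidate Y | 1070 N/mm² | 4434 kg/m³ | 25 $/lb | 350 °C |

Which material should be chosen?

candidate Q

Screen on constraints: cost ≤ 34 $/kg; max service T ≥ 327 °C. Survivors: candidate Q, candidate R.
After converting to SI:
  candidate Q: σ_y = 969.0 MPa, ρ = 7833 kg/m³
  candidate R: σ_y = 262.0 MPa, ρ = 3840 kg/m³
  candidate Q: M = 124 kN·m/kg
  candidate R: M = 68.2 kN·m/kg
Candidate Q ranks first.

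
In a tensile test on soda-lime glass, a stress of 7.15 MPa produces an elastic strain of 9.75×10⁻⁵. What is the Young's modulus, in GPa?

E = σ/ε = 7.15 MPa / 9.75×10⁻⁵ = 73330 MPa = 73.3 GPa.

73.3 GPa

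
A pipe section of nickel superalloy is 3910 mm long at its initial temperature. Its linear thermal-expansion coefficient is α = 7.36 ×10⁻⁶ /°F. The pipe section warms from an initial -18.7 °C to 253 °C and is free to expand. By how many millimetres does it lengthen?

14.1 mm

Convert α: 7.36×10⁻⁶/°F × (9/5) = 13.2×10⁻⁶/K.
ΔT = 253 − (-18.7) = 271.7 K.
ΔL = α·L₀·ΔT = 13.2×10⁻⁶ × 3910 mm × 271.7 K = 14.1 mm.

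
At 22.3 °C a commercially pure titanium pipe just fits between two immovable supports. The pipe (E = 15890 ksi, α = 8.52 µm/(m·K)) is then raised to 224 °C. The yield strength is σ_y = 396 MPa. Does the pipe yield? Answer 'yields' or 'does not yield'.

does not yield

E = 15890 ksi = 109.6 GPa.
ΔT = 201.7 K. Constrained thermal stress σ = E·α·ΔT = 109.6×10³ MPa × 8.52×10⁻⁶ × 201.7 = 188 MPa (compressive).
Compare to σ_y = 396 MPa: σ < σ_y, so it does not yield.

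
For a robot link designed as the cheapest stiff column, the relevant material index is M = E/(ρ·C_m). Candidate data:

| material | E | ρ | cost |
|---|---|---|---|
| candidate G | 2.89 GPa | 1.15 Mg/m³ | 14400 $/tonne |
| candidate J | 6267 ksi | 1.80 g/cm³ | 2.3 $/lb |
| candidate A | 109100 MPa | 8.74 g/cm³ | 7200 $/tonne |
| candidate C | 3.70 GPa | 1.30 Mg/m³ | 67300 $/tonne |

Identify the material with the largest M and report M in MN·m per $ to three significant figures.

candidate J, M = 4.73 MN·m per $

Convert each candidate to consistent units, then evaluate M:
  candidate G: E = 2.890 GPa, ρ = 1150 kg/m³, cost = 14.40 $/kg
  candidate J: E = 43.21 GPa, ρ = 1800 kg/m³, cost = 5.071 $/kg
  candidate A: E = 109.1 GPa, ρ = 8740 kg/m³, cost = 7.200 $/kg
  candidate C: E = 3.700 GPa, ρ = 1300 kg/m³, cost = 67.30 $/kg
  candidate J: M = 4.73 MN·m per $
  candidate A: M = 1.73 MN·m per $
  candidate G: M = 0.175 MN·m per $
  candidate C: M = 0.0423 MN·m per $
The maximum is for candidate J.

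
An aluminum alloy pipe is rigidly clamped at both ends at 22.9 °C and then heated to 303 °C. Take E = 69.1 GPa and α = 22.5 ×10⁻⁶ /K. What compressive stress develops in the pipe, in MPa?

ΔT = 280.1 K. Constrained thermal stress σ = E·α·ΔT = 69.10×10³ MPa × 22.5×10⁻⁶ × 280.1 = 435 MPa (compressive).

435 MPa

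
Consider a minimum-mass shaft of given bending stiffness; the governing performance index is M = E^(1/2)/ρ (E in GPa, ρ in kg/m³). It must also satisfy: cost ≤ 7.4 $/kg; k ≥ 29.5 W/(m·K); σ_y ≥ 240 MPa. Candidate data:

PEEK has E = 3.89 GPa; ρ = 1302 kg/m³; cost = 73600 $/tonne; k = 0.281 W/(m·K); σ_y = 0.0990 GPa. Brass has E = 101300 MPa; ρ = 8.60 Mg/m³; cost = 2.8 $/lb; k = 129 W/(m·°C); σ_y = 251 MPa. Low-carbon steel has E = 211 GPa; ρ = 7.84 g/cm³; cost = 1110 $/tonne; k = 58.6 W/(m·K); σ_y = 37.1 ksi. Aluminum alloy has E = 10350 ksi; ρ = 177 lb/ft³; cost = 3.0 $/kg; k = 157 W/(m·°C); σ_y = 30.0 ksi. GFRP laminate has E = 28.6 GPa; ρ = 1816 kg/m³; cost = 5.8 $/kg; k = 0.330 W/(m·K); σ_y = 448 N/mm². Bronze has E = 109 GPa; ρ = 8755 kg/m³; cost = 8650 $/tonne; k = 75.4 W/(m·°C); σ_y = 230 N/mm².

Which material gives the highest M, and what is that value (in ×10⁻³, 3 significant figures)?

Screen on constraints: cost ≤ 7.4 $/kg; k ≥ 29.5 W/(m·K); σ_y ≥ 240 MPa. Survivors: brass, low-carbon steel.
After converting to SI:
  brass: E = 101.3 GPa, ρ = 8600 kg/m³
  low-carbon steel: E = 211.0 GPa, ρ = 7840 kg/m³
  low-carbon steel: M = 1.85×10⁻³
  brass: M = 1.17×10⁻³
Highest index: low-carbon steel.

low-carbon steel, M = 1.85×10⁻³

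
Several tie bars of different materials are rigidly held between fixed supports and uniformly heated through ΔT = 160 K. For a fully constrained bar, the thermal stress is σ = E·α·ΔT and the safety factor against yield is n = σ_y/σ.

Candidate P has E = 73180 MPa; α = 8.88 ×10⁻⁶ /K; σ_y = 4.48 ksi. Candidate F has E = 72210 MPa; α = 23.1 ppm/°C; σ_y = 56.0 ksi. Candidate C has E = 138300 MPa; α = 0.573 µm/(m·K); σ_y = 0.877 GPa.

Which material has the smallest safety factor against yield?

candidate P

Converting E to GPa, α to ×10⁻⁶/K, σ_y to MPa, then σ and n for each:
  candidate P: E = 73.18, α = 8.88, σ_y = 30.89 → σ = 104 MPa, n = 0.297
  candidate F: E = 72.21, α = 23.1, σ_y = 386.1 → σ = 267 MPa, n = 1.45
  candidate C: E = 138.3, α = 0.573, σ_y = 877.0 → σ = 12.7 MPa, n = 69.2
The minimum is candidate P at n = 0.297.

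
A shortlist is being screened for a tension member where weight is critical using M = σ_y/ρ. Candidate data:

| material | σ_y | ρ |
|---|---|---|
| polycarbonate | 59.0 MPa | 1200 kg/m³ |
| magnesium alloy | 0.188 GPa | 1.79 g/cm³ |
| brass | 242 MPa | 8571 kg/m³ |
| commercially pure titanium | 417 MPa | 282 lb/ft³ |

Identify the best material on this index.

Convert each candidate to consistent units, then evaluate M:
  polycarbonate: σ_y = 59.00 MPa, ρ = 1200 kg/m³
  magnesium alloy: σ_y = 188.0 MPa, ρ = 1790 kg/m³
  brass: σ_y = 242.0 MPa, ρ = 8571 kg/m³
  commercially pure titanium: σ_y = 417.0 MPa, ρ = 4517 kg/m³
  magnesium alloy: M = 105 kN·m/kg
  commercially pure titanium: M = 92.3 kN·m/kg
  polycarbonate: M = 49.2 kN·m/kg
  brass: M = 28.2 kN·m/kg
Highest index: magnesium alloy.

magnesium alloy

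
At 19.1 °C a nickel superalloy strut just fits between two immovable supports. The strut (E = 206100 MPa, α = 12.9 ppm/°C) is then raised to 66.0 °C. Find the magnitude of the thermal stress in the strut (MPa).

125 MPa

E = 206100 MPa = 206.1 GPa.
ΔT = 46.90 K. Constrained thermal stress σ = E·α·ΔT = 206.1×10³ MPa × 12.9×10⁻⁶ × 46.90 = 125 MPa (compressive).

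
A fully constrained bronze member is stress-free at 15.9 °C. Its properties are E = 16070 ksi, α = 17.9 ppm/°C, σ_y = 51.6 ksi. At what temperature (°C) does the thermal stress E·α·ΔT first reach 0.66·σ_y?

134 °C

E = 16070 ksi = 110.8 GPa.
σ_y = 51.6 ksi = 355.8 MPa.
E·α·ΔT = 234.8 MPa ⇒ ΔT = 234.8 / (110.8×10³ × 17.9×10⁻⁶) = 118.4 K.
T = 15.9 + 118.4 = 134.3 °C.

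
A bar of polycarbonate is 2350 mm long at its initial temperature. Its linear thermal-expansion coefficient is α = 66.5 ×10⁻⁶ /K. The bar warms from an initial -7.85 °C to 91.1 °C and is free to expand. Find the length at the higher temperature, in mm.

ΔT = 91.1 − (-7.85) = 98.95 K.
ΔL = α·L₀·ΔT = 66.5×10⁻⁶ × 2350 mm × 98.95 K = 15.5 mm.
L = L₀ + ΔL = 2350 + 15.5 = 2365.5 mm.

2365.5 mm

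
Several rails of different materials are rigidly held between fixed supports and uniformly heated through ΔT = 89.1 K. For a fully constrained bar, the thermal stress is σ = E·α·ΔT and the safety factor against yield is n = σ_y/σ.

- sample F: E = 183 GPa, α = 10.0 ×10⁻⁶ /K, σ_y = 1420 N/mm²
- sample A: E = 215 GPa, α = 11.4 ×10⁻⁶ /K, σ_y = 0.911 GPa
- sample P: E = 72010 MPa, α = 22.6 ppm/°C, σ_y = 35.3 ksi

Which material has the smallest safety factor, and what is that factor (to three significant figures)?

sample P, n = 1.68

Per material, after unit conversion:
  sample F: E = 183.0, α = 10.0, σ_y = 1420 → σ = 163 MPa, n = 8.71
  sample A: E = 215.0, α = 11.4, σ_y = 911.0 → σ = 218 MPa, n = 4.17
  sample P: E = 72.01, α = 22.6, σ_y = 243.4 → σ = 145 MPa, n = 1.68
The minimum is sample P at n = 1.68.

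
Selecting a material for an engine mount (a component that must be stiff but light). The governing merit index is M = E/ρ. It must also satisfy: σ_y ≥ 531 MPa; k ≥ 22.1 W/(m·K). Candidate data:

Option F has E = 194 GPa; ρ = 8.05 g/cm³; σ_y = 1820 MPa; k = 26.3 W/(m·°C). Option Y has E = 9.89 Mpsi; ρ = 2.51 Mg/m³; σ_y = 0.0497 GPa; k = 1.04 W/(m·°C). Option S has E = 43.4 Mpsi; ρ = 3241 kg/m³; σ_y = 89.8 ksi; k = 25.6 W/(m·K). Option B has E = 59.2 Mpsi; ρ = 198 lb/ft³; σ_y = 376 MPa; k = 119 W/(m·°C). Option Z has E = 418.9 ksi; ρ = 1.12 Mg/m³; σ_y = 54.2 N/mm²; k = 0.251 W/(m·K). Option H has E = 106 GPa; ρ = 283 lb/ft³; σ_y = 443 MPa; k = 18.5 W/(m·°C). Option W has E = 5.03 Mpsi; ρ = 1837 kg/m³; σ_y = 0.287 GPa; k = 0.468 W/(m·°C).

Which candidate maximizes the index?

option S

Screen on constraints: σ_y ≥ 531 MPa; k ≥ 22.1 W/(m·K). Survivors: option F, option S.
In SI units:
  option F: E = 194.0 GPa, ρ = 8050 kg/m³
  option S: E = 299.2 GPa, ρ = 3241 kg/m³
  option S: M = 92.3 MN·m/kg
  option F: M = 24.1 MN·m/kg
Option S has the largest M.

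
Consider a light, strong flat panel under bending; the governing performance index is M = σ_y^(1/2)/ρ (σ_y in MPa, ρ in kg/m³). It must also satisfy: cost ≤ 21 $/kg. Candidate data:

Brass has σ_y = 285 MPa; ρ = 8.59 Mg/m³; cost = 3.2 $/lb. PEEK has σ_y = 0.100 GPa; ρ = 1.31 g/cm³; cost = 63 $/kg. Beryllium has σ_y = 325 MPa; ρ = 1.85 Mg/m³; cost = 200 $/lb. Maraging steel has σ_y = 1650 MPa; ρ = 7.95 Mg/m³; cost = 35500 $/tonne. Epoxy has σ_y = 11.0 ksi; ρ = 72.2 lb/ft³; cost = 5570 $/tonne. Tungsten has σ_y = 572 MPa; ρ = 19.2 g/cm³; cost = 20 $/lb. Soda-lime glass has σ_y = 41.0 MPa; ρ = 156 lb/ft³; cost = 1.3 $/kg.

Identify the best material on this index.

epoxy

Screen on constraints: cost ≤ 21 $/kg. Survivors: brass, epoxy, soda-lime glass.
Putting every candidate on a common basis:
  brass: σ_y = 285.0 MPa, ρ = 8590 kg/m³
  epoxy: σ_y = 75.84 MPa, ρ = 1157 kg/m³
  soda-lime glass: σ_y = 41.00 MPa, ρ = 2499 kg/m³
  epoxy: M = 7.53×10⁻³
  soda-lime glass: M = 2.56×10⁻³
  brass: M = 1.97×10⁻³
Highest index: epoxy.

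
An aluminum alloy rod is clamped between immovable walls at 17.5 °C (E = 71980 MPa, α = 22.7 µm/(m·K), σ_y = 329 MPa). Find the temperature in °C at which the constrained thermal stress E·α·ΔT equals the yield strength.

E = 71980 MPa = 71.98 GPa.
E·α·ΔT = 329.0 MPa ⇒ ΔT = 329.0 / (71.98×10³ × 22.7×10⁻⁶) = 201.4 K.
T = 17.5 + 201.4 = 218.9 °C.

219 °C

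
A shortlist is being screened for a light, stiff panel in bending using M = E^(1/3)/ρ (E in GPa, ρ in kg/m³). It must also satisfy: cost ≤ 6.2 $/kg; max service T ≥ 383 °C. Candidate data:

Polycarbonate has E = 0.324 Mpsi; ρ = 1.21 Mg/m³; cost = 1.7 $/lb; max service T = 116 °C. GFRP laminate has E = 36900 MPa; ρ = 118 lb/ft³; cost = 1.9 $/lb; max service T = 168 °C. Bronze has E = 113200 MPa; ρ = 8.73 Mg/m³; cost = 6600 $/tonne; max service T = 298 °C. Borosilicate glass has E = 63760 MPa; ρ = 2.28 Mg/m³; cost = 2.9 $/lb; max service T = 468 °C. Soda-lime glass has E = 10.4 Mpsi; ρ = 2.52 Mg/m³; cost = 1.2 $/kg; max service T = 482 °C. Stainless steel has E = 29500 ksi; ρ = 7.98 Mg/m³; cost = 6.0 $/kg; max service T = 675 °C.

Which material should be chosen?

Screen on constraints: cost ≤ 6.2 $/kg; max service T ≥ 383 °C. Survivors: soda-lime glass, stainless steel.
Normalizing units and computing the index:
  soda-lime glass: E = 71.71 GPa, ρ = 2520 kg/m³
  stainless steel: E = 203.4 GPa, ρ = 7980 kg/m³
  soda-lime glass: M = 1.65×10⁻³
  stainless steel: M = 0.737×10⁻³
The maximum is for soda-lime glass.

soda-lime glass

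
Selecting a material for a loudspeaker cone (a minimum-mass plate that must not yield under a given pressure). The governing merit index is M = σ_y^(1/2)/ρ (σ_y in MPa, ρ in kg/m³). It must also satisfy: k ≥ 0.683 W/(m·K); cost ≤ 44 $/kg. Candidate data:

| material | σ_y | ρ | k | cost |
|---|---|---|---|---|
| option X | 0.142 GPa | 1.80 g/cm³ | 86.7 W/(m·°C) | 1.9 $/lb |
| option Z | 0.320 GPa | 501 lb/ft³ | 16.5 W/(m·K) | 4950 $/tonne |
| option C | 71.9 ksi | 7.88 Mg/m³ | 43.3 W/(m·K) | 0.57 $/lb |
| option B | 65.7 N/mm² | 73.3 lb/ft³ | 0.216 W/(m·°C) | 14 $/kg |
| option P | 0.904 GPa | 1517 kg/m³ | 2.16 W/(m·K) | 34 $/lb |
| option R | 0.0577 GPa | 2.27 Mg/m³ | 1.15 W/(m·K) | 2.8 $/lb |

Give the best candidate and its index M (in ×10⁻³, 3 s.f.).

Screen on constraints: k ≥ 0.683 W/(m·K); cost ≤ 44 $/kg. Survivors: option X, option Z, option C, option R.
Convert each candidate to consistent units, then evaluate M:
  option X: σ_y = 142.0 MPa, ρ = 1800 kg/m³
  option Z: σ_y = 320.0 MPa, ρ = 8025 kg/m³
  option C: σ_y = 495.7 MPa, ρ = 7880 kg/m³
  option R: σ_y = 57.70 MPa, ρ = 2270 kg/m³
  option X: M = 6.62×10⁻³
  option R: M = 3.35×10⁻³
  option C: M = 2.83×10⁻³
  option Z: M = 2.23×10⁻³
Highest index: option X.

option X, M = 6.62×10⁻³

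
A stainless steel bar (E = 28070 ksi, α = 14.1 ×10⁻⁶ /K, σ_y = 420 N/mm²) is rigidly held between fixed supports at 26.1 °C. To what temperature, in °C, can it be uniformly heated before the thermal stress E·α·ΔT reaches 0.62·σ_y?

122 °C

E = 28070 ksi = 193.5 GPa.
σ_y = 420 N/mm² = 420.0 MPa.
E·α·ΔT = 260.4 MPa ⇒ ΔT = 260.4 / (193.5×10³ × 14.1×10⁻⁶) = 95.42 K.
T = 26.1 + 95.42 = 121.5 °C.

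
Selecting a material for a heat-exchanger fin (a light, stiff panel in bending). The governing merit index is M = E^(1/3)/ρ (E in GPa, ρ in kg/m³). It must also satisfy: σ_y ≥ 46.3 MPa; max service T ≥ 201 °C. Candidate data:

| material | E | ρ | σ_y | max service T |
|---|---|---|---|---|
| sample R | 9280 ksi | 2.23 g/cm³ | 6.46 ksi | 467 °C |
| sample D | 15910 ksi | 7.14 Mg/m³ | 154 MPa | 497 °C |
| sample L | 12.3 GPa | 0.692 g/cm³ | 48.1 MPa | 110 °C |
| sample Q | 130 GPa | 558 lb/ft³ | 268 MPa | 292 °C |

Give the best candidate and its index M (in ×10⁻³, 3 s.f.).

sample D, M = 0.670×10⁻³

Screen on constraints: σ_y ≥ 46.3 MPa; max service T ≥ 201 °C. Survivors: sample D, sample Q.
Putting every candidate on a common basis:
  sample D: E = 109.7 GPa, ρ = 7140 kg/m³
  sample Q: E = 130.0 GPa, ρ = 8938 kg/m³
  sample D: M = 0.670×10⁻³
  sample Q: M = 0.567×10⁻³
Highest index: sample D.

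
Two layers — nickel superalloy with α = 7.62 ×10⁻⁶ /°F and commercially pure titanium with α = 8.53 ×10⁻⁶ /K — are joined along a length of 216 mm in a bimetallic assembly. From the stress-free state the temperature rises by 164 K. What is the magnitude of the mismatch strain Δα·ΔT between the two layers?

nickel superalloy: α = 7.62×10⁻⁶/°F × 9/5 = 13.7×10⁻⁶/K.
Δα = |13.7 − 8.53|×10⁻⁶/K = 5.19×10⁻⁶/K.
Mismatch strain = Δα·ΔT = 5.19×10⁻⁶ × 164.0 = 8.51×10⁻⁴.

8.51×10⁻⁴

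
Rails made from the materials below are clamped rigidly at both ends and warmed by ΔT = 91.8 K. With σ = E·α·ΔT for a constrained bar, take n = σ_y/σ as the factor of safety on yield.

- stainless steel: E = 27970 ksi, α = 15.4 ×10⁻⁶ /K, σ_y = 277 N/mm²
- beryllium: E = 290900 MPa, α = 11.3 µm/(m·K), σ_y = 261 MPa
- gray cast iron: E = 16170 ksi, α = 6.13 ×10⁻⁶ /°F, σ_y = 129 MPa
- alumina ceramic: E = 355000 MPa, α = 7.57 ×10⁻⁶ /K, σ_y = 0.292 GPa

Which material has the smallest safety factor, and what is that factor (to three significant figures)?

beryllium, n = 0.865

In consistent units (E in GPa, α in ×10⁻⁶/K, σ_y in MPa):
  stainless steel: E = 192.8, α = 15.4, σ_y = 277.0 → σ = 273 MPa, n = 1.02
  beryllium: E = 290.9, α = 11.3, σ_y = 261.0 → σ = 302 MPa, n = 0.865
  gray cast iron: E = 111.5, α = 11.0, σ_y = 129.0 → σ = 113 MPa, n = 1.14
  alumina ceramic: E = 355.0, α = 7.57, σ_y = 292.0 → σ = 247 MPa, n = 1.18
Smallest n: beryllium with n = 0.865.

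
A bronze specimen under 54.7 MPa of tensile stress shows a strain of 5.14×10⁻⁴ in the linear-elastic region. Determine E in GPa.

106 GPa

E = σ/ε = 54.7 MPa / 5.14×10⁻⁴ = 106400 MPa = 106 GPa.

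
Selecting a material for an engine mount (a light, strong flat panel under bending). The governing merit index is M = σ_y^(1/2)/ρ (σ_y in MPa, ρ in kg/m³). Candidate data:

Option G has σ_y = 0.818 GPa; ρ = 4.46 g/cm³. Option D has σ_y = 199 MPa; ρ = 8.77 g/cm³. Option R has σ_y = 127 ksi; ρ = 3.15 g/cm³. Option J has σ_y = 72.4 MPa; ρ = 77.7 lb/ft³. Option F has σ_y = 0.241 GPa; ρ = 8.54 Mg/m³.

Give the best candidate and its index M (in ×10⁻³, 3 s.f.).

In SI units:
  option G: σ_y = 818.0 MPa, ρ = 4460 kg/m³
  option D: σ_y = 199.0 MPa, ρ = 8770 kg/m³
  option R: σ_y = 875.6 MPa, ρ = 3150 kg/m³
  option J: σ_y = 72.40 MPa, ρ = 1245 kg/m³
  option F: σ_y = 241.0 MPa, ρ = 8540 kg/m³
  option R: M = 9.39×10⁻³
  option J: M = 6.84×10⁻³
  option G: M = 6.41×10⁻³
  option F: M = 1.82×10⁻³
  option D: M = 1.61×10⁻³
The maximum is for option R.

option R, M = 9.39×10⁻³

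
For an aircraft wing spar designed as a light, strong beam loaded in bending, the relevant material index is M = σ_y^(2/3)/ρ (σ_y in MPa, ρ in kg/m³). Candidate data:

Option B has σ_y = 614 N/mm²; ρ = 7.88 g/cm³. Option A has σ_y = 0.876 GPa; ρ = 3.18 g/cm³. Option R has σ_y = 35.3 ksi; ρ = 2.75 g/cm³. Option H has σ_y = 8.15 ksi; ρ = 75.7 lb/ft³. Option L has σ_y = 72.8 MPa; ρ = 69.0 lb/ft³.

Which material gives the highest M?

Putting every candidate on a common basis:
  option B: σ_y = 614.0 MPa, ρ = 7880 kg/m³
  option A: σ_y = 876.0 MPa, ρ = 3180 kg/m³
  option R: σ_y = 243.4 MPa, ρ = 2750 kg/m³
  option H: σ_y = 56.19 MPa, ρ = 1213 kg/m³
  option L: σ_y = 72.80 MPa, ρ = 1105 kg/m³
  option A: M = 28.8×10⁻³
  option L: M = 15.8×10⁻³
  option R: M = 14.2×10⁻³
  option H: M = 12.1×10⁻³
  option B: M = 9.17×10⁻³
Option A has the largest M.

option A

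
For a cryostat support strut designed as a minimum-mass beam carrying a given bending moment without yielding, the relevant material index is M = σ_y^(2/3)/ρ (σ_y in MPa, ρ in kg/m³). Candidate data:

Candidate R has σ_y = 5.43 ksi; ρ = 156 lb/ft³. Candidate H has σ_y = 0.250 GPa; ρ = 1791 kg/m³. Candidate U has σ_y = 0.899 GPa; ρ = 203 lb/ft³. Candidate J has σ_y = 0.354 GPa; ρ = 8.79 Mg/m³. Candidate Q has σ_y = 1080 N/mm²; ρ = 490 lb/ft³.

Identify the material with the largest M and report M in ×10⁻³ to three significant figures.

Putting every candidate on a common basis:
  candidate R: σ_y = 37.44 MPa, ρ = 2499 kg/m³
  candidate H: σ_y = 250.0 MPa, ρ = 1791 kg/m³
  candidate U: σ_y = 899.0 MPa, ρ = 3252 kg/m³
  candidate J: σ_y = 354.0 MPa, ρ = 8790 kg/m³
  candidate Q: σ_y = 1080 MPa, ρ = 7849 kg/m³
  candidate U: M = 28.6×10⁻³
  candidate H: M = 22.2×10⁻³
  candidate Q: M = 13.4×10⁻³
  candidate J: M = 5.69×10⁻³
  candidate R: M = 4.48×10⁻³
Candidate U ranks first.

candidate U, M = 28.6×10⁻³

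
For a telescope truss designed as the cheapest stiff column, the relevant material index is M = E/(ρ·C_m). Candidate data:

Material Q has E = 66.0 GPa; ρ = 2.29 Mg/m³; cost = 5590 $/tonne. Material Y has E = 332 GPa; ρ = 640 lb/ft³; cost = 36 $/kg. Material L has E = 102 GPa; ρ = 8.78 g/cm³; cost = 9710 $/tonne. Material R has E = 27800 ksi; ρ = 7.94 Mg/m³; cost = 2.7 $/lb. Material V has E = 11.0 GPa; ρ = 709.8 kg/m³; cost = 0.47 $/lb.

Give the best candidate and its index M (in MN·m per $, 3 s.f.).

In SI units:
  material Q: E = 66.00 GPa, ρ = 2290 kg/m³, cost = 5.590 $/kg
  material Y: E = 332.0 GPa, ρ = 10250 kg/m³, cost = 36.00 $/kg
  material L: E = 102.0 GPa, ρ = 8780 kg/m³, cost = 9.710 $/kg
  material R: E = 191.7 GPa, ρ = 7940 kg/m³, cost = 5.952 $/kg
  material V: E = 11.00 GPa, ρ = 709.8 kg/m³, cost = 1.036 $/kg
  material V: M = 15.0 MN·m per $
  material Q: M = 5.16 MN·m per $
  material R: M = 4.06 MN·m per $
  material L: M = 1.20 MN·m per $
  material Y: M = 0.900 MN·m per $
Highest index: material V.

material V, M = 15.0 MN·m per $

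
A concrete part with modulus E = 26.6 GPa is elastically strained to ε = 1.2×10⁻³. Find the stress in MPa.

σ = E·ε = 26600 MPa × 1.2×10⁻³ = 31.9 MPa.

31.9 MPa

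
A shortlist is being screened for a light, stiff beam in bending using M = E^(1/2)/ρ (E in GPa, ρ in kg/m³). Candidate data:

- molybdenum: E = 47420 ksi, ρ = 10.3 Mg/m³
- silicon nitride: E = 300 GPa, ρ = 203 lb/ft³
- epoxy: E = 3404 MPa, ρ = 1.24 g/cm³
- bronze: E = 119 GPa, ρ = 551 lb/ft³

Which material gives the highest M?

Normalizing units and computing the index:
  molybdenum: E = 326.9 GPa, ρ = 10300 kg/m³
  silicon nitride: E = 300.0 GPa, ρ = 3252 kg/m³
  epoxy: E = 3.404 GPa, ρ = 1240 kg/m³
  bronze: E = 119.0 GPa, ρ = 8826 kg/m³
  silicon nitride: M = 5.33×10⁻³
  molybdenum: M = 1.76×10⁻³
  epoxy: M = 1.49×10⁻³
  bronze: M = 1.24×10⁻³
Highest index: silicon nitride.

silicon nitride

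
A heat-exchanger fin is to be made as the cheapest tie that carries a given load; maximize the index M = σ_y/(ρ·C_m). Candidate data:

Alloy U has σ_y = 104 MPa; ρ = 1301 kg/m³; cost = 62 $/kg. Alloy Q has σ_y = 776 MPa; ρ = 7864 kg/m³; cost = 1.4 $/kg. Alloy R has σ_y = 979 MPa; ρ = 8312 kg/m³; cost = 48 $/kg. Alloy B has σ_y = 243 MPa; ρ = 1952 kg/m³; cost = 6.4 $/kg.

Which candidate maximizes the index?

Computing M directly (units already consistent):
  alloy Q: M = 70.5 kN·m per $
  alloy B: M = 19.5 kN·m per $
  alloy R: M = 2.45 kN·m per $
  alloy U: M = 1.29 kN·m per $
Alloy Q ranks first.

alloy Q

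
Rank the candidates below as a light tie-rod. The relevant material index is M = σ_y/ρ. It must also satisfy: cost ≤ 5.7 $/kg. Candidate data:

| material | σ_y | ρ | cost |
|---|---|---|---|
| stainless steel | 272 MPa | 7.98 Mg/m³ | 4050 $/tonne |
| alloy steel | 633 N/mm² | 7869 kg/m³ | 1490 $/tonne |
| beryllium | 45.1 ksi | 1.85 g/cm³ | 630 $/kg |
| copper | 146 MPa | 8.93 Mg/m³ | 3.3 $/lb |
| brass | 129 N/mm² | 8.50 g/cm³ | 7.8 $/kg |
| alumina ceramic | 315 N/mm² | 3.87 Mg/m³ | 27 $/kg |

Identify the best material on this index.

alloy steel

Screen on constraints: cost ≤ 5.7 $/kg. Survivors: stainless steel, alloy steel.
Convert each candidate to consistent units, then evaluate M:
  stainless steel: σ_y = 272.0 MPa, ρ = 7980 kg/m³
  alloy steel: σ_y = 633.0 MPa, ρ = 7869 kg/m³
  alloy steel: M = 80.4 kN·m/kg
  stainless steel: M = 34.1 kN·m/kg
Alloy steel ranks first.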